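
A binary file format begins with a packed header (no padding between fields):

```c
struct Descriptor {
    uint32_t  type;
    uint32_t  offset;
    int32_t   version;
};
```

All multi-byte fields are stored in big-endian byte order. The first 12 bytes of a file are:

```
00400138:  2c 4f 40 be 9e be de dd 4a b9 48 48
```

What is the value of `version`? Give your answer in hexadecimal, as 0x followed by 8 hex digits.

0x4AB94848

`version` follows `type` (4 B), `offset` (4 B), so it starts at offset 4 + 4 = 8 and occupies 4 bytes.
Bytes at offsets 8..11: 4A B9 48 48.
Big-endian: lowest address holds the most-significant byte.
The bytes are already most-significant first: 0x4AB94848.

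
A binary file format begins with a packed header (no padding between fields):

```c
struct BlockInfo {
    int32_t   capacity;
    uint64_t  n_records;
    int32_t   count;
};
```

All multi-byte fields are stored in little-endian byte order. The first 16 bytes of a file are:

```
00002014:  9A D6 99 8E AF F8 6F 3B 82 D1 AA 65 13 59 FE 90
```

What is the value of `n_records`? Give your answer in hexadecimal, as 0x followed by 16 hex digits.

`n_records` follows `capacity` (4 bytes), so it starts at byte offset 4 and occupies 8 bytes.
Bytes at offsets 4..11: AF F8 6F 3B 82 D1 AA 65.
Little-endian stores the least-significant byte at the lowest address.
Reassemble most-significant byte first: 65 AA D1 82 3B 6F F8 AF → 0x65AAD1823B6FF8AF.

0x65AAD1823B6FF8AF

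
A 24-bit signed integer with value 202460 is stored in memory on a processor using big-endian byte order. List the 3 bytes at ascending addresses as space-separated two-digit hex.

202460 in hexadecimal, padded to 24 bits, is 0x0316DC.
Split into bytes (most-significant first): 03 16 DC.
In big-endian order the high byte comes first in memory.
So the memory order matches the most-significant-first order: 03 16 DC.

03 16 DC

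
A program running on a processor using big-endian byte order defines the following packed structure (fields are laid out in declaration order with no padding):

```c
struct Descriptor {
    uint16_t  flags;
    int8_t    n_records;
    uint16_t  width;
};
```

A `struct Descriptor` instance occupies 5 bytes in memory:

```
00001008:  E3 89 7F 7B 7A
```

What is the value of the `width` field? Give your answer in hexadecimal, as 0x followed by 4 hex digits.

`width` follows `flags` (2 B), `n_records` (1 B), so it starts at offset 2 + 1 = 3 and occupies 2 bytes.
Bytes at offsets 3..4: 7B 7A.
In big-endian order the high byte comes first in memory.
The bytes are already most-significant first: 0x7B7A.

0x7B7A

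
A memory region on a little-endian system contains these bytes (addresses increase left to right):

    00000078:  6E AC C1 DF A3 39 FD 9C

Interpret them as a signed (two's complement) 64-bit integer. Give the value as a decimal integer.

-7134482858688533394

Little-endian stores the least-significant byte at the lowest address.
Reassemble most-significant byte first: 9C FD 39 A3 DF C1 AC 6E → 0x9CFD39A3DFC1AC6E.
Top bit is set, so as a signed 64-bit value this is 0x9CFD39A3DFC1AC6E − 2^64 = -7134482858688533394.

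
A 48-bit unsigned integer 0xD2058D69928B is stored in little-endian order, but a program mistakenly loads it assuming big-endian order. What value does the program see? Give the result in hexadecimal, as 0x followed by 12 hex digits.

0x8B92698D05D2

Stored little-endian, the bytes at ascending addresses are 8B 92 69 8D 05 D2.
Read back as big-endian, the last byte is least significant, giving 0x8B92698D05D2.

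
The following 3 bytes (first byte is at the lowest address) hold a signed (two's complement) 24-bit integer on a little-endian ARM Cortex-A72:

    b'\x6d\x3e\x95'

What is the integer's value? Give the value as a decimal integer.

-6996371

Little-endian stores the least-significant byte at the lowest address.
Reassemble most-significant byte first: 95 3E 6D → 0x953E6D.
Top bit is set, so as a signed 24-bit value this is 0x953E6D − 2^24 = -6996371.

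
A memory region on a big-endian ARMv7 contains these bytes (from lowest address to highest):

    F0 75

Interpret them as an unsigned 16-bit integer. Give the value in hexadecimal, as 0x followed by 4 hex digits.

Big-endian: lowest address holds the most-significant byte.
The bytes are already most-significant first: 0xF075.

0xF075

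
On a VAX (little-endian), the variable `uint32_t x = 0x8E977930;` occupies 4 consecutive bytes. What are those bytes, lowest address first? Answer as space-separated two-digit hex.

30 79 97 8E

Split into bytes (most-significant first): 8E 97 79 30.
Little-endian: lowest address holds the least-significant byte.
So at ascending addresses the bytes are 30 79 97 8E.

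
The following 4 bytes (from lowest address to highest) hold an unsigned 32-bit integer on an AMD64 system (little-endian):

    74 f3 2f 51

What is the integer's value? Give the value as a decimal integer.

Little-endian stores the least-significant byte at the lowest address.
Reassemble most-significant byte first: 51 2F F3 74 → 0x512FF374.
0x512FF374 = 1362097012.

1362097012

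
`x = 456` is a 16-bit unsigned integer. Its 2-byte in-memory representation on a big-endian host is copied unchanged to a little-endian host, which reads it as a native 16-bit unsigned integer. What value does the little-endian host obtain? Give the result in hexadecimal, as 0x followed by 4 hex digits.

0xC801

456 in 16-bit hexadecimal is 0x01C8.
Stored big-endian, the bytes at ascending addresses are 01 C8.
Read back as little-endian, the first byte is least significant, giving 0xC801.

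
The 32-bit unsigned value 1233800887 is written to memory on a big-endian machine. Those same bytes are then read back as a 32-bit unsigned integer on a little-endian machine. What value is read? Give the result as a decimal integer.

1233800887 in 32-bit hexadecimal is 0x498A4EB7.
Stored big-endian, the bytes at ascending addresses are 49 8A 4E B7.
Read back as little-endian, the first byte is least significant, giving 0xB74E8A49.
0xB74E8A49 = 3075377737.

3075377737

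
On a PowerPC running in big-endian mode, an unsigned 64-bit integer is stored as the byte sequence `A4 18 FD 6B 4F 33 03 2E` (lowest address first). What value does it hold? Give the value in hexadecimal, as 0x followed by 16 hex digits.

Big-endian stores the most-significant byte at the lowest address.
The bytes are already most-significant first: 0xA418FD6B4F33032E.

0xA418FD6B4F33032E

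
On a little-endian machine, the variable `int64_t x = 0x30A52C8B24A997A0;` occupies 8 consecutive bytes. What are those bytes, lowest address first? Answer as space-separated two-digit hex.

A0 97 A9 24 8B 2C A5 30

Split into bytes (most-significant first): 30 A5 2C 8B 24 A9 97 A0.
Little-endian stores the least-significant byte at the lowest address.
So at ascending addresses the bytes are A0 97 A9 24 8B 2C A5 30.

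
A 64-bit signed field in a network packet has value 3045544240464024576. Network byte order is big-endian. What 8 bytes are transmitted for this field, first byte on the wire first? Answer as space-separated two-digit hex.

3045544240464024576 in hexadecimal, padded to 64 bits, is 0x2A43F259C8985400.
Split into bytes (most-significant first): 2A 43 F2 59 C8 98 54 00.
In big-endian order the high byte comes first in memory.
So the memory order matches the most-significant-first order: 2A 43 F2 59 C8 98 54 00.

2A 43 F2 59 C8 98 54 00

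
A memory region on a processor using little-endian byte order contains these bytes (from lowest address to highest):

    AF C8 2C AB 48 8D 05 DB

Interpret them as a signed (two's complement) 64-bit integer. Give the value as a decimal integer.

Little-endian stores the least-significant byte at the lowest address.
Reassemble most-significant byte first: DB 05 8D 48 AB 2C C8 AF → 0xDB058D48AB2CC8AF.
Top bit is set, so as a signed 64-bit value this is 0xDB058D48AB2CC8AF − 2^64 = -2664568261270779729.

-2664568261270779729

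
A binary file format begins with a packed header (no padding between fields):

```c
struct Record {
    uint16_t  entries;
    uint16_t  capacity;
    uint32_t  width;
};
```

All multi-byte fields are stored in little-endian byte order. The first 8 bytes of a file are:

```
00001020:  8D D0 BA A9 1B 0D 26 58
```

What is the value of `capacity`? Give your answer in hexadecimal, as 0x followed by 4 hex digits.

0xA9BA

`capacity` follows `entries` (2 bytes), so it starts at byte offset 2 and occupies 2 bytes.
Bytes at offsets 2..3: BA A9.
Little-endian stores the least-significant byte at the lowest address.
Reassemble most-significant byte first: A9 BA → 0xA9BA.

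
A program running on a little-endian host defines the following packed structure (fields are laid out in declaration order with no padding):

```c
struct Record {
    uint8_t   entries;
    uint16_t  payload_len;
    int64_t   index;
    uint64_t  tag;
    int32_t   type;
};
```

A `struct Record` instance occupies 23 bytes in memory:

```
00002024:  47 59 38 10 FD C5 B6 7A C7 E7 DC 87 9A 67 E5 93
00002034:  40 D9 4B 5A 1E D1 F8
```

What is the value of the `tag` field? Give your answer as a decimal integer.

`tag` follows `entries` (1 B), `payload_len` (2 B), `index` (8 B), so it starts at offset 1 + 2 + 8 = 11 and occupies 8 bytes.
Bytes at offsets 11..18: 87 9A 67 E5 93 40 D9 4B.
Little-endian stores the least-significant byte at the lowest address.
Reassemble most-significant byte first: 4B D9 40 93 E5 67 9A 87 → 0x4BD94093E5679A87.
0x4BD94093E5679A87 = 5465470626743949959.

5465470626743949959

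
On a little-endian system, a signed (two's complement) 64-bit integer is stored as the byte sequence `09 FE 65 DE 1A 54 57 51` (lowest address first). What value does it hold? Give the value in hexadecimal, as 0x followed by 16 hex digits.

0x5157541ADE65FE09

In little-endian order the low byte comes first in memory.
Reassemble most-significant byte first: 51 57 54 1A DE 65 FE 09 → 0x5157541ADE65FE09.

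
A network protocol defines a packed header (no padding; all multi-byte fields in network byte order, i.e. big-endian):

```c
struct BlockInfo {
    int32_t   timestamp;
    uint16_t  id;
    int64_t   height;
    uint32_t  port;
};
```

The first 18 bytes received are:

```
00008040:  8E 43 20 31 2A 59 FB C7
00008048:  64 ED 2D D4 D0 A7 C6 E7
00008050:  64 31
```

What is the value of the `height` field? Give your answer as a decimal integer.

`height` follows `timestamp` (4 B), `id` (2 B), so it starts at offset 4 + 2 = 6 and occupies 8 bytes.
Bytes at offsets 6..13: FB C7 64 ED 2D D4 D0 A7.
Big-endian stores the most-significant byte at the lowest address.
The bytes are already most-significant first: 0xFBC764ED2DD4D0A7.
Top bit is set, so as a signed 64-bit value this is 0xFBC764ED2DD4D0A7 − 2^64 = -304163479985270617.

-304163479985270617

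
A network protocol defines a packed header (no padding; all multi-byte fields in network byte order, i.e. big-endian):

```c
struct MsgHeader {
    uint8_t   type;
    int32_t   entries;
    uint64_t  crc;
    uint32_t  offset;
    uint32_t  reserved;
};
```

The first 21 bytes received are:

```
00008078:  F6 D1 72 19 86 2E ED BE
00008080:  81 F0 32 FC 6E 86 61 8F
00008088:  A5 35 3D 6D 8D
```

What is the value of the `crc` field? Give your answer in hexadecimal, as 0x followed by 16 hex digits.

0x2EEDBE81F032FC6E

`crc` follows `type` (1 B), `entries` (4 B), so it starts at offset 1 + 4 = 5 and occupies 8 bytes.
Bytes at offsets 5..12: 2E ED BE 81 F0 32 FC 6E.
In big-endian order the high byte comes first in memory.
The bytes are already most-significant first: 0x2EEDBE81F032FC6E.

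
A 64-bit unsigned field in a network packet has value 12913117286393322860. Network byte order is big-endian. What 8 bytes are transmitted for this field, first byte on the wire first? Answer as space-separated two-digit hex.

12913117286393322860 in hexadecimal, padded to 64 bits, is 0xB3349BC15E6E1D6C.
Split into bytes (most-significant first): B3 34 9B C1 5E 6E 1D 6C.
Big-endian stores the most-significant byte at the lowest address.
So the memory order matches the most-significant-first order: B3 34 9B C1 5E 6E 1D 6C.

B3 34 9B C1 5E 6E 1D 6C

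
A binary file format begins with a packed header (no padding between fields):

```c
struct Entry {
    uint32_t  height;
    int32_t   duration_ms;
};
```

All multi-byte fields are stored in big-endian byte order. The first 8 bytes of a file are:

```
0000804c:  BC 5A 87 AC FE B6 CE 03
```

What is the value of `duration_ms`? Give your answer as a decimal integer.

-21574141

`duration_ms` follows `height` (4 bytes), so it starts at byte offset 4 and occupies 4 bytes.
Bytes at offsets 4..7: FE B6 CE 03.
Big-endian: lowest address holds the most-significant byte.
The bytes are already most-significant first: 0xFEB6CE03.
Top bit is set, so as a signed 32-bit value this is 0xFEB6CE03 − 2^32 = -21574141.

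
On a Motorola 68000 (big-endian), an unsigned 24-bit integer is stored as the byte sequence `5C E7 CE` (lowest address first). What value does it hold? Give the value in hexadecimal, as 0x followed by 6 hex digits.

0x5CE7CE

Big-endian: lowest address holds the most-significant byte.
The bytes are already most-significant first: 0x5CE7CE.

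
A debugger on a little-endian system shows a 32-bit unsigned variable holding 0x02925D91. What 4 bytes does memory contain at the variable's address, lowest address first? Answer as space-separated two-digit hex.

Split into bytes (most-significant first): 02 92 5D 91.
In little-endian order the low byte comes first in memory.
So at ascending addresses the bytes are 91 5D 92 02.

91 5D 92 02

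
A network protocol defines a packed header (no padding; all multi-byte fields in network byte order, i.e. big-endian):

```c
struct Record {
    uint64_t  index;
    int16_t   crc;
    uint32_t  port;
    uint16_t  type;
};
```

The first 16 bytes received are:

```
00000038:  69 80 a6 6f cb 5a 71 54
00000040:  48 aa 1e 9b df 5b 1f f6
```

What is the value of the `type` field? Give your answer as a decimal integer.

8182

`type` follows `index` (8 B), `crc` (2 B), `port` (4 B), so it starts at offset 8 + 2 + 4 = 14 and occupies 2 bytes.
Bytes at offsets 14..15: 1F F6.
Big-endian stores the most-significant byte at the lowest address.
The bytes are already most-significant first: 0x1FF6.
0x1FF6 = 8182.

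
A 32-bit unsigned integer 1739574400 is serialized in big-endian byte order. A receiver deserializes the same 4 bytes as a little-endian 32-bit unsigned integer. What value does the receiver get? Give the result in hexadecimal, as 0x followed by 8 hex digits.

0x80CCAF67

1739574400 in 32-bit hexadecimal is 0x67AFCC80.
Stored big-endian, the bytes at ascending addresses are 67 AF CC 80.
Read back as little-endian, the first byte is least significant, giving 0x80CCAF67.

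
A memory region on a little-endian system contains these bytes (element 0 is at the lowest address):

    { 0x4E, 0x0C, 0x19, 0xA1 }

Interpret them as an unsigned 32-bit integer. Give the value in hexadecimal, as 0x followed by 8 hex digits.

Little-endian stores the least-significant byte at the lowest address.
Reassemble most-significant byte first: A1 19 0C 4E → 0xA1190C4E.

0xA1190C4E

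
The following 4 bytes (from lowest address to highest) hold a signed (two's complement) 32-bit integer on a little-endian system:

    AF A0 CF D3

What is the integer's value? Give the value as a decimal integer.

-741367633

Little-endian: lowest address holds the least-significant byte.
Reassemble most-significant byte first: D3 CF A0 AF → 0xD3CFA0AF.
Top bit is set, so as a signed 32-bit value this is 0xD3CFA0AF − 2^32 = -741367633.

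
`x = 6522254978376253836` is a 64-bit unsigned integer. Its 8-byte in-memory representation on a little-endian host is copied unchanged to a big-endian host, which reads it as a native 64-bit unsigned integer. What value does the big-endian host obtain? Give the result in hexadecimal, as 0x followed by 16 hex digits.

0x8CC1A3B058B4835A

6522254978376253836 in 64-bit hexadecimal is 0x5A83B458B0A3C18C.
Stored little-endian, the bytes at ascending addresses are 8C C1 A3 B0 58 B4 83 5A.
Read back as big-endian, the last byte is least significant, giving 0x8CC1A3B058B4835A.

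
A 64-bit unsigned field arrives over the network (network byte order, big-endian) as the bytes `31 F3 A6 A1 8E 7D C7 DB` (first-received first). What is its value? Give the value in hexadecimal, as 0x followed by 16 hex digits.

0x31F3A6A18E7DC7DB

Big-endian stores the most-significant byte at the lowest address.
The bytes are already most-significant first: 0x31F3A6A18E7DC7DB.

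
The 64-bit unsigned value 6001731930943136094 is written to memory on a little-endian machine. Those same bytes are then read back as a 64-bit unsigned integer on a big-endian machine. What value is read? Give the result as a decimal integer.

6001731930943136094 in 64-bit hexadecimal is 0x534A6F6484FC215E.
Stored little-endian, the bytes at ascending addresses are 5E 21 FC 84 64 6F 4A 53.
Read back as big-endian, the last byte is least significant, giving 0x5E21FC84646F4A53.
0x5E21FC84646F4A53 = 6782980159347575379.

6782980159347575379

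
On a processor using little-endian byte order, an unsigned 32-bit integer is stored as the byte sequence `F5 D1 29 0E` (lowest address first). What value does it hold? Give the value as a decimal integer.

237621749

In little-endian order the low byte comes first in memory.
Reassemble most-significant byte first: 0E 29 D1 F5 → 0x0E29D1F5.
0x0E29D1F5 = 237621749.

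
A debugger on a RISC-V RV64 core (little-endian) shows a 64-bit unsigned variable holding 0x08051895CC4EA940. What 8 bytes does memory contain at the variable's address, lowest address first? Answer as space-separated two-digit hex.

40 A9 4E CC 95 18 05 08

Split into bytes (most-significant first): 08 05 18 95 CC 4E A9 40.
In little-endian order the low byte comes first in memory.
So at ascending addresses the bytes are 40 A9 4E CC 95 18 05 08.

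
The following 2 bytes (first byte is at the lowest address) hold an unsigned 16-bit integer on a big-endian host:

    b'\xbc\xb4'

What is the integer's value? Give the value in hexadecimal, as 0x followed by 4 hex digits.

0xBCB4

Big-endian stores the most-significant byte at the lowest address.
The bytes are already most-significant first: 0xBCB4.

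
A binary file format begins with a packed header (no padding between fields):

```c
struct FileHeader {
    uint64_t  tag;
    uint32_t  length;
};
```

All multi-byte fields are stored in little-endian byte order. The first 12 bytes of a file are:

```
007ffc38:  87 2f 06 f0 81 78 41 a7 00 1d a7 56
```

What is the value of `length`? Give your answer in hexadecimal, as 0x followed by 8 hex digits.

0x56A71D00

`length` follows `tag` (8 bytes), so it starts at byte offset 8 and occupies 4 bytes.
Bytes at offsets 8..11: 00 1D A7 56.
In little-endian order the low byte comes first in memory.
Reassemble most-significant byte first: 56 A7 1D 00 → 0x56A71D00.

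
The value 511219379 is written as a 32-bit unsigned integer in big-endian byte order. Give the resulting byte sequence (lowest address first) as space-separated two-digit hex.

511219379 in hexadecimal, padded to 32 bits, is 0x1E7896B3.
Split into bytes (most-significant first): 1E 78 96 B3.
Big-endian: lowest address holds the most-significant byte.
So the memory order matches the most-significant-first order: 1E 78 96 B3.

1E 78 96 B3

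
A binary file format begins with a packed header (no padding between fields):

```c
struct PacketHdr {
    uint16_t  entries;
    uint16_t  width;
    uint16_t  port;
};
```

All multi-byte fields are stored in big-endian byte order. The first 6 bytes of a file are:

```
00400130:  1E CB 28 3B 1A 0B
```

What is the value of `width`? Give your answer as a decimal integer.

`width` follows `entries` (2 bytes), so it starts at byte offset 2 and occupies 2 bytes.
Bytes at offsets 2..3: 28 3B.
In big-endian order the high byte comes first in memory.
The bytes are already most-significant first: 0x283B.
0x283B = 10299.

10299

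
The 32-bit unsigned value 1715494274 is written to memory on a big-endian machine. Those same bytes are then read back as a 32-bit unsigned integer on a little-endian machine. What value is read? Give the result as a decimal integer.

2187149414

1715494274 in 32-bit hexadecimal is 0x66405D82.
Stored big-endian, the bytes at ascending addresses are 66 40 5D 82.
Read back as little-endian, the first byte is least significant, giving 0x825D4066.
0x825D4066 = 2187149414.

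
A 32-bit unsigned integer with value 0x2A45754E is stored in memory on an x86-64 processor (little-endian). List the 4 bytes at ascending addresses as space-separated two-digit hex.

4E 75 45 2A

Split into bytes (most-significant first): 2A 45 75 4E.
Little-endian: lowest address holds the least-significant byte.
So at ascending addresses the bytes are 4E 75 45 2A.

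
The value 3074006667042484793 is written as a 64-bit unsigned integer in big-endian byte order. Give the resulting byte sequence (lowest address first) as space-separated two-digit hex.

2A A9 10 C6 E2 3F F2 39

3074006667042484793 in hexadecimal, padded to 64 bits, is 0x2AA910C6E23FF239.
Split into bytes (most-significant first): 2A A9 10 C6 E2 3F F2 39.
Big-endian: lowest address holds the most-significant byte.
So the memory order matches the most-significant-first order: 2A A9 10 C6 E2 3F F2 39.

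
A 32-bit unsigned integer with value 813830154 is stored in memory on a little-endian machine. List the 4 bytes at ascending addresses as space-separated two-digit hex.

0A 10 82 30

813830154 in hexadecimal, padded to 32 bits, is 0x3082100A.
Split into bytes (most-significant first): 30 82 10 0A.
Little-endian: lowest address holds the least-significant byte.
So at ascending addresses the bytes are 0A 10 82 30.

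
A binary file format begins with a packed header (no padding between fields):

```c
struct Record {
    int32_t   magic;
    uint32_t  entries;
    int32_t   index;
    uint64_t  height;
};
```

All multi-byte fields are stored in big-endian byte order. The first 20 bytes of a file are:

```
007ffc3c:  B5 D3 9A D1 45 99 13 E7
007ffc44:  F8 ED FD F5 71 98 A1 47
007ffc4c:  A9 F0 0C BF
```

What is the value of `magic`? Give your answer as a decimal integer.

-1244423471

`magic` is the first field, at byte offset 0, occupying 4 bytes.
Bytes at offsets 0..3: B5 D3 9A D1.
In big-endian order the high byte comes first in memory.
The bytes are already most-significant first: 0xB5D39AD1.
Top bit is set, so as a signed 32-bit value this is 0xB5D39AD1 − 2^32 = -1244423471.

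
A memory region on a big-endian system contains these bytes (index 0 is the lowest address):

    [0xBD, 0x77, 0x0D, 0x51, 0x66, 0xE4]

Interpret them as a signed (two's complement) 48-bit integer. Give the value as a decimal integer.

-73155954514204

Big-endian: lowest address holds the most-significant byte.
The bytes are already most-significant first: 0xBD770D5166E4.
Top bit is set, so as a signed 48-bit value this is 0xBD770D5166E4 − 2^48 = -73155954514204.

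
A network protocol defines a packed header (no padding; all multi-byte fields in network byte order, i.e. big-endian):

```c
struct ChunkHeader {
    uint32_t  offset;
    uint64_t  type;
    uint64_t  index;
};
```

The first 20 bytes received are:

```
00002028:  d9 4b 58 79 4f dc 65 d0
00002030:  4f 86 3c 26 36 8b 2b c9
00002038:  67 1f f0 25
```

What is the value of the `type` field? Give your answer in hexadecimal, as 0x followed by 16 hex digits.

`type` follows `offset` (4 bytes), so it starts at byte offset 4 and occupies 8 bytes.
Bytes at offsets 4..11: 4F DC 65 D0 4F 86 3C 26.
Big-endian: lowest address holds the most-significant byte.
The bytes are already most-significant first: 0x4FDC65D04F863C26.

0x4FDC65D04F863C26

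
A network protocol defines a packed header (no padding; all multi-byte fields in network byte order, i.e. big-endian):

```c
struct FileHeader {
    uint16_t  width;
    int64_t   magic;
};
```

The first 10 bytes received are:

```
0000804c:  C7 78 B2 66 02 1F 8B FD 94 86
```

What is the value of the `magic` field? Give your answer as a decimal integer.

`magic` follows `width` (2 bytes), so it starts at byte offset 2 and occupies 8 bytes.
Bytes at offsets 2..9: B2 66 02 1F 8B FD 94 86.
Big-endian stores the most-significant byte at the lowest address.
The bytes are already most-significant first: 0xB266021F8BFD9486.
Top bit is set, so as a signed 64-bit value this is 0xB266021F8BFD9486 − 2^64 = -5591779552817998714.

-5591779552817998714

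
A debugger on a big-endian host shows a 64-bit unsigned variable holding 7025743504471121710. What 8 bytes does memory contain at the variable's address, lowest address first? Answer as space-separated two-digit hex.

61 80 74 7E 4B 02 5F 2E

7025743504471121710 in hexadecimal, padded to 64 bits, is 0x6180747E4B025F2E.
Split into bytes (most-significant first): 61 80 74 7E 4B 02 5F 2E.
Big-endian stores the most-significant byte at the lowest address.
So the memory order matches the most-significant-first order: 61 80 74 7E 4B 02 5F 2E.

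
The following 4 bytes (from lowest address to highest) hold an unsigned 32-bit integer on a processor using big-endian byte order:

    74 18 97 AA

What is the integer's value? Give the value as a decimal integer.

Big-endian stores the most-significant byte at the lowest address.
The bytes are already most-significant first: 0x741897AA.
0x741897AA = 1947768746.

1947768746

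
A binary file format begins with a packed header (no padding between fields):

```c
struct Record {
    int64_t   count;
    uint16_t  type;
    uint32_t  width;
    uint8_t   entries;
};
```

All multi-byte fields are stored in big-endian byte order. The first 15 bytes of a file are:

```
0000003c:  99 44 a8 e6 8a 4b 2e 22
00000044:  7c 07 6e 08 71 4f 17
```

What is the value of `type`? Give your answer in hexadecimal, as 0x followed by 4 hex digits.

0x7C07

`type` follows `count` (8 bytes), so it starts at byte offset 8 and occupies 2 bytes.
Bytes at offsets 8..9: 7C 07.
Big-endian: lowest address holds the most-significant byte.
The bytes are already most-significant first: 0x7C07.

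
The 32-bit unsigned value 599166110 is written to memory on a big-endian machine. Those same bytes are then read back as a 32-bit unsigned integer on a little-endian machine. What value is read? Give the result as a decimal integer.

2660021795

599166110 in 32-bit hexadecimal is 0x23B68C9E.
Stored big-endian, the bytes at ascending addresses are 23 B6 8C 9E.
Read back as little-endian, the first byte is least significant, giving 0x9E8CB623.
0x9E8CB623 = 2660021795.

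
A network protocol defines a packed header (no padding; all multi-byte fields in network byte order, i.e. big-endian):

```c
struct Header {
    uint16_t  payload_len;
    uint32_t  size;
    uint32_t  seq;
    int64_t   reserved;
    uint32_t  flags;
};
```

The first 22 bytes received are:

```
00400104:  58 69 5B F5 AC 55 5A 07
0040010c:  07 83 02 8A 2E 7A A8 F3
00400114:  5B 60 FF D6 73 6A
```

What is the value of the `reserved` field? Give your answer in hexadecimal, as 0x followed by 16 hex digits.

`reserved` follows `payload_len` (2 B), `size` (4 B), `seq` (4 B), so it starts at offset 2 + 4 + 4 = 10 and occupies 8 bytes.
Bytes at offsets 10..17: 02 8A 2E 7A A8 F3 5B 60.
Big-endian stores the most-significant byte at the lowest address.
The bytes are already most-significant first: 0x028A2E7AA8F35B60.

0x028A2E7AA8F35B60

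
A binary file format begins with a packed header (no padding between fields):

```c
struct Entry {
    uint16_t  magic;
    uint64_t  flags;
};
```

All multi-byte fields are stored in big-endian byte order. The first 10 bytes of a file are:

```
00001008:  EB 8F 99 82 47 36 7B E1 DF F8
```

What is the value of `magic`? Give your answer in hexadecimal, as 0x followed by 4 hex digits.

0xEB8F

`magic` is the first field, at byte offset 0, occupying 2 bytes.
Bytes at offsets 0..1: EB 8F.
Big-endian stores the most-significant byte at the lowest address.
The bytes are already most-significant first: 0xEB8F.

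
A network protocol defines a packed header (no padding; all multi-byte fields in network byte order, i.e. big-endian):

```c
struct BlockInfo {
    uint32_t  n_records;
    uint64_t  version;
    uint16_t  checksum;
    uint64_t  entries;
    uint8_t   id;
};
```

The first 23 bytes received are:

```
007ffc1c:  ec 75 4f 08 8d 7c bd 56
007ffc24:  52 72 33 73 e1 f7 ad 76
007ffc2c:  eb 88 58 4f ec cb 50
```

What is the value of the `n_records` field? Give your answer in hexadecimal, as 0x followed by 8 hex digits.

`n_records` is the first field, at byte offset 0, occupying 4 bytes.
Bytes at offsets 0..3: EC 75 4F 08.
In big-endian order the high byte comes first in memory.
The bytes are already most-significant first: 0xEC754F08.

0xEC754F08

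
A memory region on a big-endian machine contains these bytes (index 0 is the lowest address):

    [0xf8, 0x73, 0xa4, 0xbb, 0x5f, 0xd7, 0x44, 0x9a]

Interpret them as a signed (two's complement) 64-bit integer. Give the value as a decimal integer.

-543910005307915110

Big-endian stores the most-significant byte at the lowest address.
The bytes are already most-significant first: 0xF873A4BB5FD7449A.
Top bit is set, so as a signed 64-bit value this is 0xF873A4BB5FD7449A − 2^64 = -543910005307915110.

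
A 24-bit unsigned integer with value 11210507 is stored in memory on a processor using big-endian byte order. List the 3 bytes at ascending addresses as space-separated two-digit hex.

11210507 in hexadecimal, padded to 24 bits, is 0xAB0F0B.
Split into bytes (most-significant first): AB 0F 0B.
Big-endian: lowest address holds the most-significant byte.
So the memory order matches the most-significant-first order: AB 0F 0B.

AB 0F 0B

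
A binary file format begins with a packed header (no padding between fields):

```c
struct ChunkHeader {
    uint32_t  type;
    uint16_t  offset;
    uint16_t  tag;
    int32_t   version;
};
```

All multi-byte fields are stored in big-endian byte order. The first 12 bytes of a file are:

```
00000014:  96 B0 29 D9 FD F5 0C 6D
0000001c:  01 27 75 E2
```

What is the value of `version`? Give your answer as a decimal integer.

`version` follows `type` (4 B), `offset` (2 B), `tag` (2 B), so it starts at offset 4 + 2 + 2 = 8 and occupies 4 bytes.
Bytes at offsets 8..11: 01 27 75 E2.
Big-endian stores the most-significant byte at the lowest address.
The bytes are already most-significant first: 0x012775E2.
0x012775E2 = 19363298.

19363298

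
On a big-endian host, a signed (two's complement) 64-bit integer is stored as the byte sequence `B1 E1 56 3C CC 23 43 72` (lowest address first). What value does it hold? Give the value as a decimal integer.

In big-endian order the high byte comes first in memory.
The bytes are already most-significant first: 0xB1E1563CCC234372.
Top bit is set, so as a signed 64-bit value this is 0xB1E1563CCC234372 − 2^64 = -5629123240113519758.

-5629123240113519758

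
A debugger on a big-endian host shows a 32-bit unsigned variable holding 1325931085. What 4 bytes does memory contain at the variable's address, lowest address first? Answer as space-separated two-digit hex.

4F 08 1A 4D

1325931085 in hexadecimal, padded to 32 bits, is 0x4F081A4D.
Split into bytes (most-significant first): 4F 08 1A 4D.
In big-endian order the high byte comes first in memory.
So the memory order matches the most-significant-first order: 4F 08 1A 4D.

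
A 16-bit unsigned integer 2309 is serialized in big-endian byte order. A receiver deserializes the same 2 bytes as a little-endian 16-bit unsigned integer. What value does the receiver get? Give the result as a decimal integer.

1289

2309 in 16-bit hexadecimal is 0x0905.
Stored big-endian, the bytes at ascending addresses are 09 05.
Read back as little-endian, the first byte is least significant, giving 0x0509.
0x0509 = 1289.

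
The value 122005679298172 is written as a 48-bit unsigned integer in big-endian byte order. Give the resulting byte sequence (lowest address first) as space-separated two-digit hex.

6E F6 A9 2C D6 7C

122005679298172 in hexadecimal, padded to 48 bits, is 0x6EF6A92CD67C.
Split into bytes (most-significant first): 6E F6 A9 2C D6 7C.
In big-endian order the high byte comes first in memory.
So the memory order matches the most-significant-first order: 6E F6 A9 2C D6 7C.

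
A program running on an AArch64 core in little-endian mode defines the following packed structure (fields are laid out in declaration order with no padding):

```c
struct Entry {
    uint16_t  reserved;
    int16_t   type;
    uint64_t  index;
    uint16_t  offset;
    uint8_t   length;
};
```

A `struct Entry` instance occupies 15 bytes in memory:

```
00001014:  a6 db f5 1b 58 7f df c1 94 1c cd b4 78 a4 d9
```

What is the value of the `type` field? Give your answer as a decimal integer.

`type` follows `reserved` (2 bytes), so it starts at byte offset 2 and occupies 2 bytes.
Bytes at offsets 2..3: F5 1B.
Little-endian stores the least-significant byte at the lowest address.
Reassemble most-significant byte first: 1B F5 → 0x1BF5.
0x1BF5 = 7157.

7157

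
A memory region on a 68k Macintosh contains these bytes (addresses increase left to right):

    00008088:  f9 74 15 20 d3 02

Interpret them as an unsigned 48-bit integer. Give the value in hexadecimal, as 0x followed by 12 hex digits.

In big-endian order the high byte comes first in memory.
The bytes are already most-significant first: 0xF9741520D302.

0xF9741520D302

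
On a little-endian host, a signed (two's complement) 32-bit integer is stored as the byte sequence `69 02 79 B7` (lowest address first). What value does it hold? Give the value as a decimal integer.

Little-endian: lowest address holds the least-significant byte.
Reassemble most-significant byte first: B7 79 02 69 → 0xB7790269.
Top bit is set, so as a signed 32-bit value this is 0xB7790269 − 2^32 = -1216806295.

-1216806295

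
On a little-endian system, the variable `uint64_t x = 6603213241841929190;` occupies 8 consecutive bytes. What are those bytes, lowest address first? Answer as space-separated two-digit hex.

6603213241841929190 in hexadecimal, padded to 64 bits, is 0x5BA353754824CBE6.
Split into bytes (most-significant first): 5B A3 53 75 48 24 CB E6.
Little-endian stores the least-significant byte at the lowest address.
So at ascending addresses the bytes are E6 CB 24 48 75 53 A3 5B.

E6 CB 24 48 75 53 A3 5B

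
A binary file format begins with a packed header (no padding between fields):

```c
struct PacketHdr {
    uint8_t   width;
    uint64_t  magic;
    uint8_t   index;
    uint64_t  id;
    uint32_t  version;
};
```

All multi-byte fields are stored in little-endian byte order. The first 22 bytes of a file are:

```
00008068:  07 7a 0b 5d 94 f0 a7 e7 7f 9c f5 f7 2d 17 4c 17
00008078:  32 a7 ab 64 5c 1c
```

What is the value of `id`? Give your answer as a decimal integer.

`id` follows `width` (1 B), `magic` (8 B), `index` (1 B), so it starts at offset 1 + 8 + 1 = 10 and occupies 8 bytes.
Bytes at offsets 10..17: F5 F7 2D 17 4C 17 32 A7.
Little-endian: lowest address holds the least-significant byte.
Reassemble most-significant byte first: A7 32 17 4C 17 2D F7 F5 → 0xA732174C172DF7F5.
0xA732174C172DF7F5 = 12047717568743340021.

12047717568743340021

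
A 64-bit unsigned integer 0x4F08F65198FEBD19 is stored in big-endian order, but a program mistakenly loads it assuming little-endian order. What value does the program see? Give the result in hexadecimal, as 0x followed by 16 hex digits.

Stored big-endian, the bytes at ascending addresses are 4F 08 F6 51 98 FE BD 19.
Read back as little-endian, the first byte is least significant, giving 0x19BDFE9851F6084F.

0x19BDFE9851F6084F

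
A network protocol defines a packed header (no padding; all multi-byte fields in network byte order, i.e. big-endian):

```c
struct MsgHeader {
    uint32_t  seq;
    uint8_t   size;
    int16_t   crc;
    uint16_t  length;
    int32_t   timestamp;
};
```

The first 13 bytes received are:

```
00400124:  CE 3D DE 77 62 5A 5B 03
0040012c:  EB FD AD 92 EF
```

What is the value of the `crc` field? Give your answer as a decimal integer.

23131

`crc` follows `seq` (4 B), `size` (1 B), so it starts at offset 4 + 1 = 5 and occupies 2 bytes.
Bytes at offsets 5..6: 5A 5B.
Big-endian: lowest address holds the most-significant byte.
The bytes are already most-significant first: 0x5A5B.
0x5A5B = 23131.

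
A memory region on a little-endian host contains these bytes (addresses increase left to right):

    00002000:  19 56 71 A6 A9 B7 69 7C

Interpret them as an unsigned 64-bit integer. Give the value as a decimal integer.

8964898472527484441

Little-endian: lowest address holds the least-significant byte.
Reassemble most-significant byte first: 7C 69 B7 A9 A6 71 56 19 → 0x7C69B7A9A6715619.
0x7C69B7A9A6715619 = 8964898472527484441.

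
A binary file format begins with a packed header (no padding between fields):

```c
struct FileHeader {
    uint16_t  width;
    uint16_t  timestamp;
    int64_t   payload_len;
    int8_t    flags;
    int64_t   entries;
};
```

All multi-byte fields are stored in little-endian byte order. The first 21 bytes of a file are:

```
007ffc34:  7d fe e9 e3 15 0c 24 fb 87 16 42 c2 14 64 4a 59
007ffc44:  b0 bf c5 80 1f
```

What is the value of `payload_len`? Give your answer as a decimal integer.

`payload_len` follows `width` (2 B), `timestamp` (2 B), so it starts at offset 2 + 2 = 4 and occupies 8 bytes.
Bytes at offsets 4..11: 15 0C 24 FB 87 16 42 C2.
Little-endian stores the least-significant byte at the lowest address.
Reassemble most-significant byte first: C2 42 16 87 FB 24 0C 15 → 0xC2421687FB240C15.
Top bit is set, so as a signed 64-bit value this is 0xC2421687FB240C15 − 2^64 = -4448968708598789099.

-4448968708598789099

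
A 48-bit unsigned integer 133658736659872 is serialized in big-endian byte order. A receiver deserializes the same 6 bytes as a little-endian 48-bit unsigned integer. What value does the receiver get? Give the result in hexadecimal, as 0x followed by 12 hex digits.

133658736659872 in 48-bit hexadecimal is 0x798FD9850DA0.
Stored big-endian, the bytes at ascending addresses are 79 8F D9 85 0D A0.
Read back as little-endian, the first byte is least significant, giving 0xA00D85D98F79.

0xA00D85D98F79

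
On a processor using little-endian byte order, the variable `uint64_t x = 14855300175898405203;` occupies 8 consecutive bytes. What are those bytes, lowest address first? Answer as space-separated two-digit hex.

53 E9 38 A0 CD A0 28 CE

14855300175898405203 in hexadecimal, padded to 64 bits, is 0xCE28A0CDA038E953.
Split into bytes (most-significant first): CE 28 A0 CD A0 38 E9 53.
Little-endian: lowest address holds the least-significant byte.
So at ascending addresses the bytes are 53 E9 38 A0 CD A0 28 CE.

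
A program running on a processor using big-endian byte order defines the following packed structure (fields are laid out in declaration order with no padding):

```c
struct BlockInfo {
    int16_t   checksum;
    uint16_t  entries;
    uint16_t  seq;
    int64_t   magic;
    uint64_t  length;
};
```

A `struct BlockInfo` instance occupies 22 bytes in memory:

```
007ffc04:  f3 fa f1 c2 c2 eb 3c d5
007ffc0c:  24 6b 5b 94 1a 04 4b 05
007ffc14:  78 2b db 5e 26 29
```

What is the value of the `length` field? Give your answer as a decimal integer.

5405859057487455785

`length` follows `checksum` (2 B), `entries` (2 B), `seq` (2 B), `magic` (8 B), so it starts at offset 2 + 2 + 2 + 8 = 14 and occupies 8 bytes.
Bytes at offsets 14..21: 4B 05 78 2B DB 5E 26 29.
Big-endian stores the most-significant byte at the lowest address.
The bytes are already most-significant first: 0x4B05782BDB5E2629.
0x4B05782BDB5E2629 = 5405859057487455785.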